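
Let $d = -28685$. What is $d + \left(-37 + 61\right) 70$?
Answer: $-27005$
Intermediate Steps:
$d + \left(-37 + 61\right) 70 = -28685 + \left(-37 + 61\right) 70 = -28685 + 24 \cdot 70 = -28685 + 1680 = -27005$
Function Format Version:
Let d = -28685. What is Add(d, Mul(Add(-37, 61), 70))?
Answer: -27005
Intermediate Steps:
Add(d, Mul(Add(-37, 61), 70)) = Add(-28685, Mul(Add(-37, 61), 70)) = Add(-28685, Mul(24, 70)) = Add(-28685, 1680) = -27005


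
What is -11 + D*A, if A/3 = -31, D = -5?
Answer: 454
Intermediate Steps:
A = -93 (A = 3*(-31) = -93)
-11 + D*A = -11 - 5*(-93) = -11 + 465 = 454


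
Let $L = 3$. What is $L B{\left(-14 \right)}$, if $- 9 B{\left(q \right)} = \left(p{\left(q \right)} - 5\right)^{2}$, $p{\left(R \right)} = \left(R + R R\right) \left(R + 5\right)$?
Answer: $- \frac{2699449}{3} \approx -8.9982 \cdot 10^{5}$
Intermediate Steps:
$p{\left(R \right)} = \left(5 + R\right) \left(R + R^{2}\right)$ ($p{\left(R \right)} = \left(R + R^{2}\right) \left(5 + R\right) = \left(5 + R\right) \left(R + R^{2}\right)$)
$B{\left(q \right)} = - \frac{\left(-5 + q \left(5 + q^{2} + 6 q\right)\right)^{2}}{9}$ ($B{\left(q \right)} = - \frac{\left(q \left(5 + q^{2} + 6 q\right) - 5\right)^{2}}{9} = - \frac{\left(-5 + q \left(5 + q^{2} + 6 q\right)\right)^{2}}{9}$)
$L B{\left(-14 \right)} = 3 \left(- \frac{\left(-5 - 14 \left(5 + \left(-14\right)^{2} + 6 \left(-14\right)\right)\right)^{2}}{9}\right) = 3 \left(- \frac{\left(-5 - 14 \left(5 + 196 - 84\right)\right)^{2}}{9}\right) = 3 \left(- \frac{\left(-5 - 1638\right)^{2}}{9}\right) = 3 \left(- \frac{\left(-1643\right)^{2}}{9}\right) = 3 \left(\left(- \frac{1}{9}\right) 2699449\right) = 3 \left(- \frac{2699449}{9}\right) = - \frac{2699449}{3}$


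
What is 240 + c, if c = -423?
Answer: -183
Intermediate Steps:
240 + c = 240 - 423 = -183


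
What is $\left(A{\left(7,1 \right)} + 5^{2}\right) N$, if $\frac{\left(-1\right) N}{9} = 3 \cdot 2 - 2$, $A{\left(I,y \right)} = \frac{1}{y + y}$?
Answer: $-918$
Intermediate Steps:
$A{\left(I,y \right)} = \frac{1}{2 y}$
$N = -36$ ($N = - 9 \left(3 \cdot 2 - 2\right) = - 9 \left(6 - 2\right) = \left(-9\right) 4 = -36$)
$\left(A{\left(7,1 \right)} + 5^{2}\right) N = \left(\frac{1}{2 \cdot 1} + 5^{2}\right) \left(-36\right) = \left(\frac{1}{2} \cdot 1 + 25\right) \left(-36\right) = \left(\frac{1}{2} + 25\right) \left(-36\right) = \frac{51}{2} \left(-36\right) = -918$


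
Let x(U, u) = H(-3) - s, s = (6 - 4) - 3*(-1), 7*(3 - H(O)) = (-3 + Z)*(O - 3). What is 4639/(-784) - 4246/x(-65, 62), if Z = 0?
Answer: 361775/392 ≈ 922.90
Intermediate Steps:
H(O) = 12/7 + 3*O/7 (H(O) = 3 - (-3 + 0)*(O - 3)/7 = 3 - (-3)*(-3 + O)/7 = 3 - (9 - 3*O)/7 = 3 + (-9/7 + 3*O/7) = 12/7 + 3*O/7)
s = 5 (s = 2 + 3 = 5)
x(U, u) = -32/7 (x(U, u) = (12/7 + (3/7)*(-3)) - 1*5 = (12/7 - 9/7) - 5 = 3/7 - 5 = -32/7)
4639/(-784) - 4246/x(-65, 62) = 4639/(-784) - 4246/(-32/7) = 4639*(-1/784) - 4246*(-7/32) = -4639/784 + 14861/16 = 361775/392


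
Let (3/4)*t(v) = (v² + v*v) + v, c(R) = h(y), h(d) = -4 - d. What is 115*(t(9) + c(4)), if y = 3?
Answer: 25415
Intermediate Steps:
c(R) = -7 (c(R) = -4 - 1*3 = -4 - 3 = -7)
t(v) = 4*v/3 + 8*v²/3 (t(v) = 4*((v² + v*v) + v)/3 = 4*((v² + v²) + v)/3 = 4*(2*v² + v)/3 = 4*(v + 2*v²)/3 = 4*v/3 + 8*v²/3)
115*(t(9) + c(4)) = 115*((4/3)*9*(1 + 2*9) - 7) = 115*((4/3)*9*(1 + 18) - 7) = 115*((4/3)*9*19 - 7) = 115*(228 - 7) = 115*221 = 25415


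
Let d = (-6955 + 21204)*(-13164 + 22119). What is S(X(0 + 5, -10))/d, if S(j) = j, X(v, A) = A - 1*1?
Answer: -11/127599795 ≈ -8.6207e-8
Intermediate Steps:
X(v, A) = -1 + A (X(v, A) = A - 1 = -1 + A)
d = 127599795 (d = 14249*8955 = 127599795)
S(X(0 + 5, -10))/d = (-1 - 10)/127599795 = -11*1/127599795 = -11/127599795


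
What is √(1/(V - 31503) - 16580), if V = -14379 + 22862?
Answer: I*√2196520063755/11510 ≈ 128.76*I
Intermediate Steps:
V = 8483
√(1/(V - 31503) - 16580) = √(1/(8483 - 31503) - 16580) = √(1/(-23020) - 16580) = √(-1/23020 - 16580) = √(-381671601/23020) = I*√2196520063755/11510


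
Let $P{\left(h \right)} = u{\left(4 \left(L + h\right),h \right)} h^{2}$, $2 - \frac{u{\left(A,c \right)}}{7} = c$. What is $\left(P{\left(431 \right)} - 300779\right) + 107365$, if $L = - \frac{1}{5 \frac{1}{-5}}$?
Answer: $-558033697$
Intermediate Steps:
$L = 1$ ($L = - \frac{1}{5 \left(- \frac{1}{5}\right)} = - \frac{1}{-1} = \left(-1\right) \left(-1\right) = 1$)
$u{\left(A,c \right)} = 14 - 7 c$
$P{\left(h \right)} = h^{2} \left(14 - 7 h\right)$ ($P{\left(h \right)} = \left(14 - 7 h\right) h^{2} = h^{2} \left(14 - 7 h\right)$)
$\left(P{\left(431 \right)} - 300779\right) + 107365 = \left(7 \cdot 431^{2} \left(2 - 431\right) - 300779\right) + 107365 = \left(7 \cdot 185761 \left(2 - 431\right) - 300779\right) + 107365 = \left(7 \cdot 185761 \left(-429\right) - 300779\right) + 107365 = \left(-557840283 - 300779\right) + 107365 = -558141062 + 107365 = -558033697$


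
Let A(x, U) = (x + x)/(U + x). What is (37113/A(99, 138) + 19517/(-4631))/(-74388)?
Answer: -411408055/688981656 ≈ -0.59713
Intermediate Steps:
A(x, U) = 2*x/(U + x) (A(x, U) = (2*x)/(U + x) = 2*x/(U + x))
(37113/A(99, 138) + 19517/(-4631))/(-74388) = (37113/((2*99/(138 + 99))) + 19517/(-4631))/(-74388) = (37113/((2*99/237)) + 19517*(-1/4631))*(-1/74388) = (37113/((2*99*(1/237))) - 19517/4631)*(-1/74388) = (37113/(66/79) - 19517/4631)*(-1/74388) = (37113*(79/66) - 19517/4631)*(-1/74388) = (977309/22 - 19517/4631)*(-1/74388) = (411408055/9262)*(-1/74388) = -411408055/688981656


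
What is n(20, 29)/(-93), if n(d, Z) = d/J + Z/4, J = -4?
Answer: -3/124 ≈ -0.024194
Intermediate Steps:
n(d, Z) = -d/4 + Z/4 (n(d, Z) = d/(-4) + Z/4 = d*(-1/4) + Z*(1/4) = -d/4 + Z/4)
n(20, 29)/(-93) = (-1/4*20 + (1/4)*29)/(-93) = (-5 + 29/4)*(-1/93) = (9/4)*(-1/93) = -3/124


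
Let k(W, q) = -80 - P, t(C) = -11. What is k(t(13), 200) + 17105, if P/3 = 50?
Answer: 16875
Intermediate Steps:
P = 150 (P = 3*50 = 150)
k(W, q) = -230 (k(W, q) = -80 - 1*150 = -80 - 150 = -230)
k(t(13), 200) + 17105 = -230 + 17105 = 16875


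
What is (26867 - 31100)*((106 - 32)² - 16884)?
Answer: 48290064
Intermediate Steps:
(26867 - 31100)*((106 - 32)² - 16884) = -4233*(74² - 16884) = -4233*(5476 - 16884) = -4233*(-11408) = 48290064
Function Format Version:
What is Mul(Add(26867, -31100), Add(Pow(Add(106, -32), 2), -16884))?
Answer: 48290064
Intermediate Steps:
Mul(Add(26867, -31100), Add(Pow(Add(106, -32), 2), -16884)) = Mul(-4233, Add(Pow(74, 2), -16884)) = Mul(-4233, Add(5476, -16884)) = Mul(-4233, -11408) = 48290064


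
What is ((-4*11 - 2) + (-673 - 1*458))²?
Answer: 1385329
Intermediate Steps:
((-4*11 - 2) + (-673 - 1*458))² = ((-44 - 2) + (-673 - 458))² = (-46 - 1131)² = (-1177)² = 1385329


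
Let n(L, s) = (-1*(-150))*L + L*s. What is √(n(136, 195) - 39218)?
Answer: √7702 ≈ 87.761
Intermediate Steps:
n(L, s) = 150*L + L*s
√(n(136, 195) - 39218) = √(136*(150 + 195) - 39218) = √(136*345 - 39218) = √(46920 - 39218) = √7702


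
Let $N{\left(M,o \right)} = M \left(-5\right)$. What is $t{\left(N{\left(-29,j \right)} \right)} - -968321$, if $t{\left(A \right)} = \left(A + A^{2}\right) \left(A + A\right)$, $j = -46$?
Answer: $7107621$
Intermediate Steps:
$N{\left(M,o \right)} = - 5 M$
$t{\left(A \right)} = 2 A \left(A + A^{2}\right)$ ($t{\left(A \right)} = \left(A + A^{2}\right) 2 A = 2 A \left(A + A^{2}\right)$)
$t{\left(N{\left(-29,j \right)} \right)} - -968321 = 2 \left(\left(-5\right) \left(-29\right)\right)^{2} \left(1 - -145\right) - -968321 = 2 \cdot 145^{2} \left(1 + 145\right) + 968321 = 2 \cdot 21025 \cdot 146 + 968321 = 6139300 + 968321 = 7107621$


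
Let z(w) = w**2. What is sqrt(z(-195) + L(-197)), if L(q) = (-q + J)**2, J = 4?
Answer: 3*sqrt(8714) ≈ 280.05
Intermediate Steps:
L(q) = (4 - q)**2 (L(q) = (-q + 4)**2 = (4 - q)**2)
sqrt(z(-195) + L(-197)) = sqrt((-195)**2 + (-4 - 197)**2) = sqrt(38025 + (-201)**2) = sqrt(38025 + 40401) = sqrt(78426) = 3*sqrt(8714)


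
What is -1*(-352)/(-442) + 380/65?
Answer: 1116/221 ≈ 5.0498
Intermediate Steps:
-1*(-352)/(-442) + 380/65 = 352*(-1/442) + 380*(1/65) = -176/221 + 76/13 = 1116/221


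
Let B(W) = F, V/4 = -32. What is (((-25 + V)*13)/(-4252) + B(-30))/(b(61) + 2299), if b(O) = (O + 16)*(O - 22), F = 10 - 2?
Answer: 36005/22544104 ≈ 0.0015971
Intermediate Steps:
V = -128 (V = 4*(-32) = -128)
F = 8
B(W) = 8
b(O) = (-22 + O)*(16 + O) (b(O) = (16 + O)*(-22 + O) = (-22 + O)*(16 + O))
(((-25 + V)*13)/(-4252) + B(-30))/(b(61) + 2299) = (((-25 - 128)*13)/(-4252) + 8)/((-352 + 61**2 - 6*61) + 2299) = (-153*13*(-1/4252) + 8)/((-352 + 3721 - 366) + 2299) = (-1989*(-1/4252) + 8)/(3003 + 2299) = (1989/4252 + 8)/5302 = (36005/4252)*(1/5302) = 36005/22544104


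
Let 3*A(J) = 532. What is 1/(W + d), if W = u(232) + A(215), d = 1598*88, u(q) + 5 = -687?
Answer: 3/420328 ≈ 7.1373e-6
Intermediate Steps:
A(J) = 532/3 (A(J) = (⅓)*532 = 532/3)
u(q) = -692 (u(q) = -5 - 687 = -692)
d = 140624
W = -1544/3 (W = -692 + 532/3 = -1544/3 ≈ -514.67)
1/(W + d) = 1/(-1544/3 + 140624) = 1/(420328/3) = 3/420328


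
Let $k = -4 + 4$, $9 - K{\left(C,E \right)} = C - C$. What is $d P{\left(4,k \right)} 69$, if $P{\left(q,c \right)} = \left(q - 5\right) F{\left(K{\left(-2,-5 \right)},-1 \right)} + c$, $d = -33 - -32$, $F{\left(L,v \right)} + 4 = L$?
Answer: $345$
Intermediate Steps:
$K{\left(C,E \right)} = 9$ ($K{\left(C,E \right)} = 9 - \left(C - C\right) = 9 - 0 = 9 + 0 = 9$)
$F{\left(L,v \right)} = -4 + L$
$d = -1$ ($d = -33 + 32 = -1$)
$k = 0$
$P{\left(q,c \right)} = -25 + c + 5 q$ ($P{\left(q,c \right)} = \left(q - 5\right) \left(-4 + 9\right) + c = \left(-5 + q\right) 5 + c = \left(-25 + 5 q\right) + c = -25 + c + 5 q$)
$d P{\left(4,k \right)} 69 = - (-25 + 0 + 5 \cdot 4) 69 = - (-25 + 0 + 20) 69 = \left(-1\right) \left(-5\right) 69 = 5 \cdot 69 = 345$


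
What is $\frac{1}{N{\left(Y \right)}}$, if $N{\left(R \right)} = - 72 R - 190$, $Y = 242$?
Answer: $- \frac{1}{17614} \approx -5.6773 \cdot 10^{-5}$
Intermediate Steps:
$N{\left(R \right)} = -190 - 72 R$
$\frac{1}{N{\left(Y \right)}} = \frac{1}{-190 - 17424} = \frac{1}{-17614} = - \frac{1}{17614}$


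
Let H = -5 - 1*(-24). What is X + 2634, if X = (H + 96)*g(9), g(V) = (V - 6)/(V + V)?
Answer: 15919/6 ≈ 2653.2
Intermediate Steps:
H = 19 (H = -5 + 24 = 19)
g(V) = (-6 + V)/(2*V) (g(V) = (-6 + V)/((2*V)) = (-6 + V)*(1/(2*V)) = (-6 + V)/(2*V))
X = 115/6 (X = (19 + 96)*((½)*(-6 + 9)/9) = 115*((½)*(⅑)*3) = 115*(⅙) = 115/6 ≈ 19.167)
X + 2634 = 115/6 + 2634 = 15919/6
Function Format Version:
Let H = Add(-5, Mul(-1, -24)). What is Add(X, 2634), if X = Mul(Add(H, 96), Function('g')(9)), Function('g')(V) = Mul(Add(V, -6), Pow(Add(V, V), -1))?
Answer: Rational(15919, 6) ≈ 2653.2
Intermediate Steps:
H = 19 (H = Add(-5, 24) = 19)
Function('g')(V) = Mul(Rational(1, 2), Pow(V, -1), Add(-6, V)) (Function('g')(V) = Mul(Add(-6, V), Pow(Mul(2, V), -1)) = Mul(Add(-6, V), Mul(Rational(1, 2), Pow(V, -1))) = Mul(Rational(1, 2), Pow(V, -1), Add(-6, V)))
X = Rational(115, 6) (X = Mul(Add(19, 96), Mul(Rational(1, 2), Pow(9, -1), Add(-6, 9))) = Mul(115, Mul(Rational(1, 2), Rational(1, 9), 3)) = Mul(115, Rational(1, 6)) = Rational(115, 6) ≈ 19.167)
Add(X, 2634) = Add(Rational(115, 6), 2634) = Rational(15919, 6)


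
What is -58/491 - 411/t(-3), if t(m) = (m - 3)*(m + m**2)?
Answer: 66571/5892 ≈ 11.299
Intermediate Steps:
t(m) = (-3 + m)*(m + m**2)
-58/491 - 411/t(-3) = -58/491 - 411*(-1/(3*(-3 + (-3)**2 - 2*(-3)))) = -58*1/491 - 411*(-1/(3*(-3 + 9 + 6))) = -58/491 - 411/((-3*12)) = -58/491 - 411/(-36) = -58/491 - 411*(-1/36) = -58/491 + 137/12 = 66571/5892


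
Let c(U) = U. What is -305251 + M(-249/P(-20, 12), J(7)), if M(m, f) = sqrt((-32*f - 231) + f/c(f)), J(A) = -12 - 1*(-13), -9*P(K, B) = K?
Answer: -305251 + I*sqrt(262) ≈ -3.0525e+5 + 16.186*I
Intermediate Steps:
P(K, B) = -K/9
J(A) = 1 (J(A) = -12 + 13 = 1)
M(m, f) = sqrt(-230 - 32*f) (M(m, f) = sqrt((-32*f - 231) + f/f) = sqrt((-231 - 32*f) + 1) = sqrt(-230 - 32*f))
-305251 + M(-249/P(-20, 12), J(7)) = -305251 + sqrt(-230 - 32*1) = -305251 + sqrt(-230 - 32) = -305251 + sqrt(-262) = -305251 + I*sqrt(262)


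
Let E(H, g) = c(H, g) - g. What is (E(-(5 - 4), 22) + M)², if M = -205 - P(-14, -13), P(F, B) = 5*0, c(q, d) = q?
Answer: 51984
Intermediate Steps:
P(F, B) = 0
E(H, g) = H - g
M = -205 (M = -205 - 1*0 = -205 + 0 = -205)
(E(-(5 - 4), 22) + M)² = ((-(5 - 4) - 1*22) - 205)² = ((-1*1 - 22) - 205)² = ((-1 - 22) - 205)² = (-23 - 205)² = (-228)² = 51984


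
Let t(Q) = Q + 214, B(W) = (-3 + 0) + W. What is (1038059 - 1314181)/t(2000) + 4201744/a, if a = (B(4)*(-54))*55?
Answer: -93729107/60885 ≈ -1539.4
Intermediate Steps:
B(W) = -3 + W
t(Q) = 214 + Q
a = -2970 (a = ((-3 + 4)*(-54))*55 = (1*(-54))*55 = -54*55 = -2970)
(1038059 - 1314181)/t(2000) + 4201744/a = (1038059 - 1314181)/(214 + 2000) + 4201744/(-2970) = -276122/2214 + 4201744*(-1/2970) = -276122*1/2214 - 2100872/1485 = -138061/1107 - 2100872/1485 = -93729107/60885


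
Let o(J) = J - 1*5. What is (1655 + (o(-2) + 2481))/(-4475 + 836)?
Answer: -4129/3639 ≈ -1.1347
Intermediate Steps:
o(J) = -5 + J (o(J) = J - 5 = -5 + J)
(1655 + (o(-2) + 2481))/(-4475 + 836) = (1655 + ((-5 - 2) + 2481))/(-4475 + 836) = (1655 + (-7 + 2481))/(-3639) = (1655 + 2474)*(-1/3639) = 4129*(-1/3639) = -4129/3639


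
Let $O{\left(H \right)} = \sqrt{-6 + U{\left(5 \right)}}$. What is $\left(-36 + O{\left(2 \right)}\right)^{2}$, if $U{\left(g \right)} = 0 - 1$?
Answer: $\left(36 - i \sqrt{7}\right)^{2} \approx 1289.0 - 190.49 i$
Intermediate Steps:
$U{\left(g \right)} = -1$ ($U{\left(g \right)} = 0 - 1 = -1$)
$O{\left(H \right)} = i \sqrt{7}$ ($O{\left(H \right)} = \sqrt{-6 - 1} = \sqrt{-7} = i \sqrt{7}$)
$\left(-36 + O{\left(2 \right)}\right)^{2} = \left(-36 + i \sqrt{7}\right)^{2}$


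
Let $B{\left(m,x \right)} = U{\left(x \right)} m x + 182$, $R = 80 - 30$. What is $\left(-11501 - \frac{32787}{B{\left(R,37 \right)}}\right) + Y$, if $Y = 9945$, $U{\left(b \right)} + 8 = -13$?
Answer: $- \frac{60134621}{38668} \approx -1555.2$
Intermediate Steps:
$U{\left(b \right)} = -21$ ($U{\left(b \right)} = -8 - 13 = -21$)
$R = 50$
$B{\left(m,x \right)} = 182 - 21 m x$ ($B{\left(m,x \right)} = - 21 m x + 182 = 182 - 21 m x$)
$\left(-11501 - \frac{32787}{B{\left(R,37 \right)}}\right) + Y = \left(-11501 - \frac{32787}{182 - 1050 \cdot 37}\right) + 9945 = \left(-11501 - \frac{32787}{182 - 38850}\right) + 9945 = \left(-11501 - \frac{32787}{-38668}\right) + 9945 = \left(-11501 - - \frac{32787}{38668}\right) + 9945 = \left(-11501 + \frac{32787}{38668}\right) + 9945 = - \frac{444687881}{38668} + 9945 = - \frac{60134621}{38668}$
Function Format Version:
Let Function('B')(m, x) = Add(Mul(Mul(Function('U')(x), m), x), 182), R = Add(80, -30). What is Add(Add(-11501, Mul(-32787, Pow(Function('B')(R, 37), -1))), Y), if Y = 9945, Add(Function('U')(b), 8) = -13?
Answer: Rational(-60134621, 38668) ≈ -1555.2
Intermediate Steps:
Function('U')(b) = -21 (Function('U')(b) = Add(-8, -13) = -21)
R = 50
Function('B')(m, x) = Add(182, Mul(-21, m, x)) (Function('B')(m, x) = Add(Mul(Mul(-21, m), x), 182) = Add(Mul(-21, m, x), 182) = Add(182, Mul(-21, m, x)))
Add(Add(-11501, Mul(-32787, Pow(Function('B')(R, 37), -1))), Y) = Add(Add(-11501, Mul(-32787, Pow(Add(182, Mul(-21, 50, 37)), -1))), 9945) = Add(Add(-11501, Mul(-32787, Pow(Add(182, -38850), -1))), 9945) = Add(Add(-11501, Mul(-32787, Pow(-38668, -1))), 9945) = Add(Add(-11501, Mul(-32787, Rational(-1, 38668))), 9945) = Add(Add(-11501, Rational(32787, 38668)), 9945) = Add(Rational(-444687881, 38668), 9945) = Rational(-60134621, 38668)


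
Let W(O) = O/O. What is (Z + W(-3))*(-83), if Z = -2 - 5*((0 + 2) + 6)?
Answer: 3403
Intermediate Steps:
Z = -42 (Z = -2 - 5*(2 + 6) = -2 - 5*8 = -2 - 40 = -42)
W(O) = 1
(Z + W(-3))*(-83) = (-42 + 1)*(-83) = -41*(-83) = 3403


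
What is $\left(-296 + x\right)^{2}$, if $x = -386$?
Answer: $465124$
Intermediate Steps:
$\left(-296 + x\right)^{2} = \left(-296 - 386\right)^{2} = \left(-682\right)^{2} = 465124$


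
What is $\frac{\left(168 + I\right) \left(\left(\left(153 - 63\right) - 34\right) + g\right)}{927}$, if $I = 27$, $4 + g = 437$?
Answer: $\frac{10595}{103} \approx 102.86$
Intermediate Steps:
$g = 433$ ($g = -4 + 437 = 433$)
$\frac{\left(168 + I\right) \left(\left(\left(153 - 63\right) - 34\right) + g\right)}{927} = \frac{\left(168 + 27\right) \left(\left(\left(153 - 63\right) - 34\right) + 433\right)}{927} = 195 \left(\left(90 - 34\right) + 433\right) \frac{1}{927} = 195 \left(56 + 433\right) \frac{1}{927} = 195 \cdot 489 \cdot \frac{1}{927} = 95355 \cdot \frac{1}{927} = \frac{10595}{103}$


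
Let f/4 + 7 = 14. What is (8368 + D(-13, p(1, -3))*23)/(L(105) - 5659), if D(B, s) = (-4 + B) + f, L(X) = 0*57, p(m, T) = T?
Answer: -8621/5659 ≈ -1.5234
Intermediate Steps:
f = 28 (f = -28 + 4*14 = -28 + 56 = 28)
L(X) = 0
D(B, s) = 24 + B (D(B, s) = (-4 + B) + 28 = 24 + B)
(8368 + D(-13, p(1, -3))*23)/(L(105) - 5659) = (8368 + (24 - 13)*23)/(0 - 5659) = (8368 + 11*23)/(-5659) = (8368 + 253)*(-1/5659) = 8621*(-1/5659) = -8621/5659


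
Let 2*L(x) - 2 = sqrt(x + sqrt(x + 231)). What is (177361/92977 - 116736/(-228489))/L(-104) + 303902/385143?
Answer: 303902/385143 + 17126266867/(7081407251*(1 + I*sqrt(104 - sqrt(127))/2)) ≈ 0.88907 - 0.48153*I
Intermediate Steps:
L(x) = 1 + sqrt(x + sqrt(231 + x))/2 (L(x) = 1 + sqrt(x + sqrt(x + 231))/2 = 1 + sqrt(x + sqrt(231 + x))/2)
(177361/92977 - 116736/(-228489))/L(-104) + 303902/385143 = (177361/92977 - 116736/(-228489))/(1 + sqrt(-104 + sqrt(231 - 104))/2) + 303902/385143 = (177361*(1/92977) - 116736*(-1/228489))/(1 + sqrt(-104 + sqrt(127))/2) + 303902*(1/385143) = (177361/92977 + 38912/76163)/(1 + sqrt(-104 + sqrt(127))/2) + 303902/385143 = 17126266867/(7081407251*(1 + sqrt(-104 + sqrt(127))/2)) + 303902/385143 = 303902/385143 + 17126266867/(7081407251*(1 + sqrt(-104 + sqrt(127))/2))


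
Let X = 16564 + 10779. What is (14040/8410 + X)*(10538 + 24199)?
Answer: 798842168979/841 ≈ 9.4987e+8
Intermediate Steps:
X = 27343
(14040/8410 + X)*(10538 + 24199) = (14040/8410 + 27343)*(10538 + 24199) = (14040*(1/8410) + 27343)*34737 = (1404/841 + 27343)*34737 = (22996867/841)*34737 = 798842168979/841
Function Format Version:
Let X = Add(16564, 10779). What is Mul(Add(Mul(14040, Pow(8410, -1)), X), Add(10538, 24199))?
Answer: Rational(798842168979, 841) ≈ 9.4987e+8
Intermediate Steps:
X = 27343
Mul(Add(Mul(14040, Pow(8410, -1)), X), Add(10538, 24199)) = Mul(Add(Mul(14040, Pow(8410, -1)), 27343), Add(10538, 24199)) = Mul(Add(Mul(14040, Rational(1, 8410)), 27343), 34737) = Mul(Add(Rational(1404, 841), 27343), 34737) = Mul(Rational(22996867, 841), 34737) = Rational(798842168979, 841)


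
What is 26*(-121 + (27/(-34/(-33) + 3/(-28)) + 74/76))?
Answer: -38252617/16207 ≈ -2360.3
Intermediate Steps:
26*(-121 + (27/(-34/(-33) + 3/(-28)) + 74/76)) = 26*(-121 + (27/(-34*(-1/33) + 3*(-1/28)) + 74*(1/76))) = 26*(-121 + (27/(34/33 - 3/28) + 37/38)) = 26*(-121 + (27/(853/924) + 37/38)) = 26*(-121 + (27*(924/853) + 37/38)) = 26*(-121 + (24948/853 + 37/38)) = 26*(-121 + 979585/32414) = 26*(-2942509/32414) = -38252617/16207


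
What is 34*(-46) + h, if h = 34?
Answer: -1530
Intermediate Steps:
34*(-46) + h = 34*(-46) + 34 = -1564 + 34 = -1530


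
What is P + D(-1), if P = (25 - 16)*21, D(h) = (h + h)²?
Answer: 193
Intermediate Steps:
D(h) = 4*h² (D(h) = (2*h)² = 4*h²)
P = 189 (P = 9*21 = 189)
P + D(-1) = 189 + 4*(-1)² = 189 + 4*1 = 189 + 4 = 193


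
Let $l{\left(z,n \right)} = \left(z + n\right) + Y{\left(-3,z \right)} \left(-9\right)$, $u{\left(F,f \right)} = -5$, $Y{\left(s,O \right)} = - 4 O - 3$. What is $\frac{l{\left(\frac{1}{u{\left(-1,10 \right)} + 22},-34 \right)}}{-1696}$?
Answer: $\frac{41}{14416} \approx 0.0028441$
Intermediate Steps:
$Y{\left(s,O \right)} = -3 - 4 O$
$l{\left(z,n \right)} = 27 + n + 37 z$ ($l{\left(z,n \right)} = \left(z + n\right) + \left(-3 - 4 z\right) \left(-9\right) = \left(n + z\right) + \left(27 + 36 z\right) = 27 + n + 37 z$)
$\frac{l{\left(\frac{1}{u{\left(-1,10 \right)} + 22},-34 \right)}}{-1696} = \frac{27 - 34 + \frac{37}{-5 + 22}}{-1696} = \left(27 - 34 + \frac{37}{17}\right) \left(- \frac{1}{1696}\right) = \left(- \frac{82}{17}\right) \left(- \frac{1}{1696}\right) = \frac{41}{14416}$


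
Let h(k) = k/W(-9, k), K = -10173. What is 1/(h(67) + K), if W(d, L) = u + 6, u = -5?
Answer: -1/10106 ≈ -9.8951e-5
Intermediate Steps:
W(d, L) = 1 (W(d, L) = -5 + 6 = 1)
h(k) = k (h(k) = k/1 = k*1 = k)
1/(h(67) + K) = 1/(67 - 10173) = 1/(-10106) = -1/10106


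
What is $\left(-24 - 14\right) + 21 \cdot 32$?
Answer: $634$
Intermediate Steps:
$\left(-24 - 14\right) + 21 \cdot 32 = \left(-24 - 14\right) + 672 = -38 + 672 = 634$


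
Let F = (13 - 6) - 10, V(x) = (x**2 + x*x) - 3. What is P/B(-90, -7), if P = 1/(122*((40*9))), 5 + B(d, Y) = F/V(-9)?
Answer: -53/11682720 ≈ -4.5366e-6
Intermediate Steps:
V(x) = -3 + 2*x**2 (V(x) = (x**2 + x**2) - 3 = 2*x**2 - 3 = -3 + 2*x**2)
F = -3 (F = 7 - 10 = -3)
B(d, Y) = -266/53 (B(d, Y) = -5 - 3/(-3 + 2*(-9)**2) = -5 - 3/(-3 + 2*81) = -5 - 3/(-3 + 162) = -5 - 3/159 = -5 - 3*1/159 = -5 - 1/53 = -266/53)
P = 1/43920 (P = (1/122)/360 = (1/122)*(1/360) = 1/43920 ≈ 2.2769e-5)
P/B(-90, -7) = 1/(43920*(-266/53)) = (1/43920)*(-53/266) = -53/11682720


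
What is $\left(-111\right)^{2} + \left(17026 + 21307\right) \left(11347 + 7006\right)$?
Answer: $703537870$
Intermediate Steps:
$\left(-111\right)^{2} + \left(17026 + 21307\right) \left(11347 + 7006\right) = 12321 + 38333 \cdot 18353 = 12321 + 703525549 = 703537870$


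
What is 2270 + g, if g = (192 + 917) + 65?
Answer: 3444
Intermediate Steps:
g = 1174 (g = 1109 + 65 = 1174)
2270 + g = 2270 + 1174 = 3444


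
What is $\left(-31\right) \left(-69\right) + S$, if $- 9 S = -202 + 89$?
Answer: $\frac{19364}{9} \approx 2151.6$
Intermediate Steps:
$S = \frac{113}{9}$ ($S = - \frac{-202 + 89}{9} = \left(- \frac{1}{9}\right) \left(-113\right) = \frac{113}{9} \approx 12.556$)
$\left(-31\right) \left(-69\right) + S = \left(-31\right) \left(-69\right) + \frac{113}{9} = 2139 + \frac{113}{9} = \frac{19364}{9}$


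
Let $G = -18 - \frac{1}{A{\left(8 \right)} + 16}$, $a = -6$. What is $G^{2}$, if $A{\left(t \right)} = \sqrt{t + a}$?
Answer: $\frac{10524873}{32258} - \frac{2294 \sqrt{2}}{16129} \approx 326.07$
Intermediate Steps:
$A{\left(t \right)} = \sqrt{-6 + t}$ ($A{\left(t \right)} = \sqrt{t - 6} = \sqrt{-6 + t}$)
$G = -18 - \frac{1}{16 + \sqrt{2}}$ ($G = -18 - \frac{1}{\sqrt{-6 + 8} + 16} = -18 - \frac{1}{\sqrt{2} + 16} = -18 - \frac{1}{16 + \sqrt{2}} \approx -18.057$)
$G^{2} = \left(- \frac{2294}{127} + \frac{\sqrt{2}}{254}\right)^{2}$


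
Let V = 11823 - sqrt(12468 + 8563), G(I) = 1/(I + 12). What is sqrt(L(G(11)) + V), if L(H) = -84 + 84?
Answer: sqrt(11823 - sqrt(21031)) ≈ 108.06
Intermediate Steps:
G(I) = 1/(12 + I)
L(H) = 0
V = 11823 - sqrt(21031) ≈ 11678.
sqrt(L(G(11)) + V) = sqrt(0 + (11823 - sqrt(21031))) = sqrt(11823 - sqrt(21031))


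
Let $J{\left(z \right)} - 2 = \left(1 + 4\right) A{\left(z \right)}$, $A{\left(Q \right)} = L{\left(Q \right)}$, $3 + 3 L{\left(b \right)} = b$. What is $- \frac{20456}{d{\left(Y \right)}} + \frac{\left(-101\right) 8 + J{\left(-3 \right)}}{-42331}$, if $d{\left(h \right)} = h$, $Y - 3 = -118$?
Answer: $\frac{866016776}{4868065} \approx 177.9$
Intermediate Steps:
$Y = -115$ ($Y = 3 - 118 = -115$)
$L{\left(b \right)} = -1 + \frac{b}{3}$
$A{\left(Q \right)} = -1 + \frac{Q}{3}$
$J{\left(z \right)} = -3 + \frac{5 z}{3}$ ($J{\left(z \right)} = 2 + \left(1 + 4\right) \left(-1 + \frac{z}{3}\right) = 2 + 5 \left(-1 + \frac{z}{3}\right) = 2 + \left(-5 + \frac{5 z}{3}\right) = -3 + \frac{5 z}{3}$)
$- \frac{20456}{d{\left(Y \right)}} + \frac{\left(-101\right) 8 + J{\left(-3 \right)}}{-42331} = - \frac{20456}{-115} + \frac{\left(-101\right) 8 + \left(-3 + \frac{5}{3} \left(-3\right)\right)}{-42331} = \left(-20456\right) \left(- \frac{1}{115}\right) + \left(-808 - 8\right) \left(- \frac{1}{42331}\right) = \frac{20456}{115} + \left(-808 - 8\right) \left(- \frac{1}{42331}\right) = \frac{20456}{115} - - \frac{816}{42331} = \frac{20456}{115} + \frac{816}{42331} = \frac{866016776}{4868065}$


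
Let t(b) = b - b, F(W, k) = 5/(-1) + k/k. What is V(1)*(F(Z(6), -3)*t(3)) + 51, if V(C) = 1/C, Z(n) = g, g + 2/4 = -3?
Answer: 51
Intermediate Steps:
g = -7/2 (g = -½ - 3 = -7/2 ≈ -3.5000)
Z(n) = -7/2
F(W, k) = -4 (F(W, k) = 5*(-1) + 1 = -5 + 1 = -4)
t(b) = 0
V(1)*(F(Z(6), -3)*t(3)) + 51 = (-4*0)/1 + 51 = 1*0 + 51 = 0 + 51 = 51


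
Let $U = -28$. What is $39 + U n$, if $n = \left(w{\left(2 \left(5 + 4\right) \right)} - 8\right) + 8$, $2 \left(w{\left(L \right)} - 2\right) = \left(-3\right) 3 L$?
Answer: $2251$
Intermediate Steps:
$w{\left(L \right)} = 2 - \frac{9 L}{2}$ ($w{\left(L \right)} = 2 + \frac{\left(-3\right) 3 L}{2} = 2 + \frac{\left(-9\right) L}{2} = 2 - \frac{9 L}{2}$)
$n = -79$ ($n = \left(\left(2 - \frac{9 \cdot 2 \left(5 + 4\right)}{2}\right) - 8\right) + 8 = \left(\left(2 - \frac{9 \cdot 2 \cdot 9}{2}\right) - 8\right) + 8 = \left(\left(2 - 81\right) - 8\right) + 8 = \left(-79 - 8\right) + 8 = -87 + 8 = -79$)
$39 + U n = 39 - -2212 = 39 + 2212 = 2251$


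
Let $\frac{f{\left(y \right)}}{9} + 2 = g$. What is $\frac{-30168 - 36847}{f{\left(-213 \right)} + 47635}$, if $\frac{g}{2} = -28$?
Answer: $- \frac{67015}{47113} \approx -1.4224$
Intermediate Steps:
$g = -56$ ($g = 2 \left(-28\right) = -56$)
$f{\left(y \right)} = -522$ ($f{\left(y \right)} = -18 + 9 \left(-56\right) = -18 - 504 = -522$)
$\frac{-30168 - 36847}{f{\left(-213 \right)} + 47635} = \frac{-30168 - 36847}{-522 + 47635} = - \frac{67015}{47113}$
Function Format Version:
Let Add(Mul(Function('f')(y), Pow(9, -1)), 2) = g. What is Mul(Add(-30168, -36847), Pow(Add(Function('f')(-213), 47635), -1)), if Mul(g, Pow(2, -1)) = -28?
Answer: Rational(-67015, 47113) ≈ -1.4224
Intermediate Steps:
g = -56 (g = Mul(2, -28) = -56)
Function('f')(y) = -522 (Function('f')(y) = Add(-18, Mul(9, -56)) = Add(-18, -504) = -522)
Mul(Add(-30168, -36847), Pow(Add(Function('f')(-213), 47635), -1)) = Mul(Add(-30168, -36847), Pow(Add(-522, 47635), -1)) = Mul(-67015, Pow(47113, -1)) = Mul(-67015, Rational(1, 47113)) = Rational(-67015, 47113)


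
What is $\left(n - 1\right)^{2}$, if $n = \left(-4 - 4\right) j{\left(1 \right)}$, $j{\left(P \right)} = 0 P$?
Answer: $1$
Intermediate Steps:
$j{\left(P \right)} = 0$
$n = 0$ ($n = \left(-4 - 4\right) 0 = \left(-8\right) 0 = 0$)
$\left(n - 1\right)^{2} = \left(0 - 1\right)^{2} = \left(-1\right)^{2} = 1$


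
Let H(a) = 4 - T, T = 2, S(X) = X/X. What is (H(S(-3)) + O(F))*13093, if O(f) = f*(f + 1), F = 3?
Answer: 183302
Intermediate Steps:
S(X) = 1
O(f) = f*(1 + f)
H(a) = 2 (H(a) = 4 - 1*2 = 4 - 2 = 2)
(H(S(-3)) + O(F))*13093 = (2 + 3*(1 + 3))*13093 = (2 + 3*4)*13093 = (2 + 12)*13093 = 14*13093 = 183302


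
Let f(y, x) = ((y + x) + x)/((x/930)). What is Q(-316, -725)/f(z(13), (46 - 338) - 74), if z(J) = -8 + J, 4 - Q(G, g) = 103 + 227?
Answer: -19886/112685 ≈ -0.17647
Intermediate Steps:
Q(G, g) = -326 (Q(G, g) = 4 - (103 + 227) = 4 - 1*330 = 4 - 330 = -326)
f(y, x) = 930*(y + 2*x)/x (f(y, x) = ((x + y) + x)/((x*(1/930))) = (y + 2*x)/((x/930)) = (y + 2*x)*(930/x) = 930*(y + 2*x)/x)
Q(-316, -725)/f(z(13), (46 - 338) - 74) = -326/(1860 + 930*(-8 + 13)/((46 - 338) - 74)) = -326/(1860 + 930*5/(-292 - 74)) = -326/(1860 + 930*5/(-366)) = -326/(1860 + 930*5*(-1/366)) = -326/(1860 - 775/61) = -326/112685/61 = -326*61/112685 = -19886/112685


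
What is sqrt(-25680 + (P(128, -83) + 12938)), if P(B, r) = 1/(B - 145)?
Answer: I*sqrt(3682455)/17 ≈ 112.88*I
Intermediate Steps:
P(B, r) = 1/(-145 + B)
sqrt(-25680 + (P(128, -83) + 12938)) = sqrt(-25680 + (1/(-145 + 128) + 12938)) = sqrt(-25680 + (1/(-17) + 12938)) = sqrt(-25680 + (-1/17 + 12938)) = sqrt(-25680 + 219945/17) = sqrt(-216615/17) = I*sqrt(3682455)/17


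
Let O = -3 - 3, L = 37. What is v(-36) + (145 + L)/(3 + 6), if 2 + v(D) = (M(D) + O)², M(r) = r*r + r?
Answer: 14152808/9 ≈ 1.5725e+6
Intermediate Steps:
O = -6
M(r) = r + r² (M(r) = r² + r = r + r²)
v(D) = -2 + (-6 + D*(1 + D))² (v(D) = -2 + (D*(1 + D) - 6)² = -2 + (-6 + D*(1 + D))²)
v(-36) + (145 + L)/(3 + 6) = (-2 + (-6 - 36*(1 - 36))²) + (145 + 37)/(3 + 6) = (-2 + (-6 - 36*(-35))²) + 182/9 = (-2 + (-6 + 1260)²) + 182*(⅑) = (-2 + 1254²) + 182/9 = (-2 + 1572516) + 182/9 = 1572514 + 182/9 = 14152808/9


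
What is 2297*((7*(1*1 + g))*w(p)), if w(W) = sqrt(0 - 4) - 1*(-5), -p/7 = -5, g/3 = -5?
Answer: -1125530 - 450212*I ≈ -1.1255e+6 - 4.5021e+5*I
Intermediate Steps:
g = -15 (g = 3*(-5) = -15)
p = 35 (p = -7*(-5) = 35)
w(W) = 5 + 2*I (w(W) = sqrt(-4) + 5 = 2*I + 5 = 5 + 2*I)
2297*((7*(1*1 + g))*w(p)) = 2297*((7*(1*1 - 15))*(5 + 2*I)) = 2297*((7*(1 - 15))*(5 + 2*I)) = 2297*((7*(-14))*(5 + 2*I)) = 2297*(-98*(5 + 2*I)) = 2297*(-490 - 196*I) = -1125530 - 450212*I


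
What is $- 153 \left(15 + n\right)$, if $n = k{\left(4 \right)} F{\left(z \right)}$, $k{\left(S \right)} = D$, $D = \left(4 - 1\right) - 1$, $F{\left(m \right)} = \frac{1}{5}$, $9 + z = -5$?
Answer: $- \frac{11781}{5} \approx -2356.2$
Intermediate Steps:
$z = -14$ ($z = -9 - 5 = -14$)
$F{\left(m \right)} = \frac{1}{5}$
$D = 2$ ($D = 3 - 1 = 2$)
$k{\left(S \right)} = 2$
$n = \frac{2}{5}$ ($n = 2 \cdot \frac{1}{5} = \frac{2}{5} \approx 0.4$)
$- 153 \left(15 + n\right) = - 153 \left(15 + \frac{2}{5}\right) = \left(-153\right) \frac{77}{5} = - \frac{11781}{5}$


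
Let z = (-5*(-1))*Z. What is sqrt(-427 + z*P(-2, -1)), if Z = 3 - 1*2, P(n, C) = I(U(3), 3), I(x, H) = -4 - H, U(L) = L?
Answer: I*sqrt(462) ≈ 21.494*I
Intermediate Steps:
P(n, C) = -7 (P(n, C) = -4 - 1*3 = -4 - 3 = -7)
Z = 1 (Z = 3 - 2 = 1)
z = 5 (z = -5*(-1)*1 = 5*1 = 5)
sqrt(-427 + z*P(-2, -1)) = sqrt(-427 + 5*(-7)) = sqrt(-427 - 35) = sqrt(-462) = I*sqrt(462)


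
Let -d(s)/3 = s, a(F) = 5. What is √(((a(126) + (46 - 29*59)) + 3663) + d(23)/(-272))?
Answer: √9263045/68 ≈ 44.758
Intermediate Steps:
d(s) = -3*s
√(((a(126) + (46 - 29*59)) + 3663) + d(23)/(-272)) = √(((5 + (46 - 29*59)) + 3663) - 3*23/(-272)) = √(((5 + (46 - 1711)) + 3663) - 69*(-1/272)) = √(((5 - 1665) + 3663) + 69/272) = √((-1660 + 3663) + 69/272) = √(2003 + 69/272) = √(544885/272) = √9263045/68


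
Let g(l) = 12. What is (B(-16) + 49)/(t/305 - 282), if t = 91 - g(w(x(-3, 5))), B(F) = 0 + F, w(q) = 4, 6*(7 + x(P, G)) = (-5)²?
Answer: -10065/85931 ≈ -0.11713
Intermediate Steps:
x(P, G) = -17/6 (x(P, G) = -7 + (⅙)*(-5)² = -7 + (⅙)*25 = -7 + 25/6 = -17/6)
B(F) = F
t = 79 (t = 91 - 1*12 = 91 - 12 = 79)
(B(-16) + 49)/(t/305 - 282) = (-16 + 49)/(79/305 - 282) = 33/(79*(1/305) - 282) = 33/(79/305 - 282) = 33/(-85931/305) = 33*(-305/85931) = -10065/85931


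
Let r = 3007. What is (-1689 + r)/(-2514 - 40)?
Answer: -659/1277 ≈ -0.51605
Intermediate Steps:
(-1689 + r)/(-2514 - 40) = (-1689 + 3007)/(-2514 - 40) = 1318/(-2554) = 1318*(-1/2554) = -659/1277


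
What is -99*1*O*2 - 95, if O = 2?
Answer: -491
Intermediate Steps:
-99*1*O*2 - 95 = -99*1*2*2 - 95 = -198*2 - 95 = -99*4 - 95 = -396 - 95 = -491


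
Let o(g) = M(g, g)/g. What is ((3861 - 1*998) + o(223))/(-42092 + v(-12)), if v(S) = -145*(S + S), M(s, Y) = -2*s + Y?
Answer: -1431/19306 ≈ -0.074122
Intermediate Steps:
M(s, Y) = Y - 2*s
v(S) = -290*S
o(g) = -1 (o(g) = (g - 2*g)/g = (-g)/g = -1)
((3861 - 1*998) + o(223))/(-42092 + v(-12)) = ((3861 - 1*998) - 1)/(-42092 - 290*(-12)) = ((3861 - 998) - 1)/(-42092 + 3480) = (2863 - 1)/(-38612) = 2862*(-1/38612) = -1431/19306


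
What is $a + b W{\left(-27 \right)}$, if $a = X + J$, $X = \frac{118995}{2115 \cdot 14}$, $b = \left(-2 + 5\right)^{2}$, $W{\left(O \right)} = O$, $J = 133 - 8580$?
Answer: $- \frac{17146127}{1974} \approx -8686.0$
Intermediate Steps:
$J = -8447$ ($J = 133 - 8580 = -8447$)
$b = 9$ ($b = 3^{2} = 9$)
$X = \frac{7933}{1974}$ ($X = \frac{118995}{29610} = 118995 \cdot \frac{1}{29610} = \frac{7933}{1974} \approx 4.0187$)
$a = - \frac{16666445}{1974}$ ($a = \frac{7933}{1974} - 8447 = - \frac{16666445}{1974} \approx -8443.0$)
$a + b W{\left(-27 \right)} = - \frac{16666445}{1974} + 9 \left(-27\right) = - \frac{16666445}{1974} - 243 = - \frac{17146127}{1974}$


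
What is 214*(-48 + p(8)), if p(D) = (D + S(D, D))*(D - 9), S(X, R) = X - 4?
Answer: -12840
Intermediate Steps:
S(X, R) = -4 + X
p(D) = (-9 + D)*(-4 + 2*D) (p(D) = (D + (-4 + D))*(D - 9) = (-4 + 2*D)*(-9 + D) = (-9 + D)*(-4 + 2*D))
214*(-48 + p(8)) = 214*(-48 + (36 - 22*8 + 2*8**2)) = 214*(-48 + (36 - 176 + 2*64)) = 214*(-48 + (36 - 176 + 128)) = 214*(-48 - 12) = 214*(-60) = -12840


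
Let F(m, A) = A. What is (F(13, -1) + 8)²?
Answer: 49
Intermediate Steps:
(F(13, -1) + 8)² = (-1 + 8)² = 7² = 49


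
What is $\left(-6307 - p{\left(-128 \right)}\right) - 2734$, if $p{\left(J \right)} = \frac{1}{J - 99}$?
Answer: $- \frac{2052306}{227} \approx -9041.0$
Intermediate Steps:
$p{\left(J \right)} = \frac{1}{-99 + J}$
$\left(-6307 - p{\left(-128 \right)}\right) - 2734 = \left(-6307 - \frac{1}{-99 - 128}\right) - 2734 = \left(-6307 - \frac{1}{-227}\right) - 2734 = \left(-6307 - - \frac{1}{227}\right) - 2734 = \left(-6307 + \frac{1}{227}\right) - 2734 = - \frac{1431688}{227} - 2734 = - \frac{2052306}{227}$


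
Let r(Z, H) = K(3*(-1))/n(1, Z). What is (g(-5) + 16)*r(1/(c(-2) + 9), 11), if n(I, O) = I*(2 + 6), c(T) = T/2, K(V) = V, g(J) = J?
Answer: -33/8 ≈ -4.1250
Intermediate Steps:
c(T) = T/2 (c(T) = T*(½) = T/2)
n(I, O) = 8*I (n(I, O) = I*8 = 8*I)
r(Z, H) = -3/8 (r(Z, H) = (3*(-1))/((8*1)) = -3/8)
(g(-5) + 16)*r(1/(c(-2) + 9), 11) = (-5 + 16)*(-3/8) = 11*(-3/8) = -33/8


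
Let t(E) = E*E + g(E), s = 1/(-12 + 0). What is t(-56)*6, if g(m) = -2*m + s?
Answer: 38975/2 ≈ 19488.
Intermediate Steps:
s = -1/12 (s = 1/(-12) = -1/12 ≈ -0.083333)
g(m) = -1/12 - 2*m (g(m) = -2*m - 1/12 = -1/12 - 2*m)
t(E) = -1/12 + E² - 2*E (t(E) = E*E + (-1/12 - 2*E) = E² + (-1/12 - 2*E) = -1/12 + E² - 2*E)
t(-56)*6 = (-1/12 + (-56)² - 2*(-56))*6 = (-1/12 + 3136 + 112)*6 = (38975/12)*6 = 38975/2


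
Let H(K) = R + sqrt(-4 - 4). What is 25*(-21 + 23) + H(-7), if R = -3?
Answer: 47 + 2*I*sqrt(2) ≈ 47.0 + 2.8284*I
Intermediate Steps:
H(K) = -3 + 2*I*sqrt(2) (H(K) = -3 + sqrt(-4 - 4) = -3 + sqrt(-8) = -3 + 2*I*sqrt(2))
25*(-21 + 23) + H(-7) = 25*(-21 + 23) + (-3 + 2*I*sqrt(2)) = 25*2 + (-3 + 2*I*sqrt(2)) = 50 + (-3 + 2*I*sqrt(2)) = 47 + 2*I*sqrt(2)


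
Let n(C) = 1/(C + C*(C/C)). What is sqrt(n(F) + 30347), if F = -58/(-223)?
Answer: 5*sqrt(4083751)/58 ≈ 174.21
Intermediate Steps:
F = 58/223 (F = -58*(-1/223) = 58/223 ≈ 0.26009)
n(C) = 1/(2*C) (n(C) = 1/(C + C*1) = 1/(C + C) = 1/(2*C))
sqrt(n(F) + 30347) = sqrt(1/(2*(58/223)) + 30347) = sqrt((1/2)*(223/58) + 30347) = sqrt(223/116 + 30347) = sqrt(3520475/116) = 5*sqrt(4083751)/58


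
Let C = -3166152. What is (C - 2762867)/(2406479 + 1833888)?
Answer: -5929019/4240367 ≈ -1.3982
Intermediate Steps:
(C - 2762867)/(2406479 + 1833888) = (-3166152 - 2762867)/(2406479 + 1833888) = -5929019/4240367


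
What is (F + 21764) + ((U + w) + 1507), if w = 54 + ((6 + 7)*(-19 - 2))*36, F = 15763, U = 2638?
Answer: 31898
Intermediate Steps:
w = -9774 (w = 54 + (13*(-21))*36 = 54 - 273*36 = 54 - 9828 = -9774)
(F + 21764) + ((U + w) + 1507) = (15763 + 21764) + ((2638 - 9774) + 1507) = 37527 + (-7136 + 1507) = 37527 - 5629 = 31898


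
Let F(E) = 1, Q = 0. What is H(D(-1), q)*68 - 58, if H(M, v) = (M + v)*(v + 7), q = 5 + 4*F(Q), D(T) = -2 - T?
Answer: 8646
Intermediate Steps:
q = 9 (q = 5 + 4*1 = 5 + 4 = 9)
H(M, v) = (7 + v)*(M + v) (H(M, v) = (M + v)*(7 + v) = (7 + v)*(M + v))
H(D(-1), q)*68 - 58 = (9**2 + 7*(-2 - 1*(-1)) + 7*9 + (-2 - 1*(-1))*9)*68 - 58 = (81 + 7*(-2 + 1) + 63 + (-2 + 1)*9)*68 - 58 = (81 + 7*(-1) + 63 - 1*9)*68 - 58 = (81 - 7 + 63 - 9)*68 - 58 = 128*68 - 58 = 8704 - 58 = 8646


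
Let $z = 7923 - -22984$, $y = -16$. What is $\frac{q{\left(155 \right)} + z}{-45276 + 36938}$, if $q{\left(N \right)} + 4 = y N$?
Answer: $- \frac{28423}{8338} \approx -3.4089$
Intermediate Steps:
$z = 30907$ ($z = 7923 + 22984 = 30907$)
$q{\left(N \right)} = -4 - 16 N$
$\frac{q{\left(155 \right)} + z}{-45276 + 36938} = \frac{\left(-4 - 2480\right) + 30907}{-45276 + 36938} = \frac{\left(-4 - 2480\right) + 30907}{-8338} = \left(-2484 + 30907\right) \left(- \frac{1}{8338}\right) = 28423 \left(- \frac{1}{8338}\right) = - \frac{28423}{8338}$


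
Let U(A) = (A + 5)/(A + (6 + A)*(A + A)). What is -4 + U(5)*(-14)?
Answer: -120/23 ≈ -5.2174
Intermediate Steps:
U(A) = (5 + A)/(A + 2*A*(6 + A)) (U(A) = (5 + A)/(A + (6 + A)*(2*A)) = (5 + A)/(A + 2*A*(6 + A)))
-4 + U(5)*(-14) = -4 + ((5 + 5)/(5*(13 + 2*5)))*(-14) = -4 + ((1/5)*10/(13 + 10))*(-14) = -4 + ((1/5)*10/23)*(-14) = -4 + ((1/5)*(1/23)*10)*(-14) = -4 + (2/23)*(-14) = -4 - 28/23 = -120/23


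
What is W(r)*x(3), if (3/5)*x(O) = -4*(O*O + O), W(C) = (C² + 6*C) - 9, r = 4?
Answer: -2480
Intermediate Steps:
W(C) = -9 + C² + 6*C
x(O) = -20*O/3 - 20*O²/3 (x(O) = 5*(-4*(O*O + O))/3 = 5*(-4*(O² + O))/3 = 5*(-4*(O + O²))/3 = 5*(-4*O - 4*O²)/3 = -20*O/3 - 20*O²/3)
W(r)*x(3) = (-9 + 4² + 6*4)*(-20/3*3*(1 + 3)) = (-9 + 16 + 24)*(-20/3*3*4) = 31*(-80) = -2480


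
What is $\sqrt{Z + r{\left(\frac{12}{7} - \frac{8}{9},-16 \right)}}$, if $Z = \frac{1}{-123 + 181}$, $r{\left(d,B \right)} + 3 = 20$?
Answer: $\frac{\sqrt{57246}}{58} \approx 4.1252$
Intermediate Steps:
$r{\left(d,B \right)} = 17$ ($r{\left(d,B \right)} = -3 + 20 = 17$)
$Z = \frac{1}{58} \approx 0.017241$
$\sqrt{Z + r{\left(\frac{12}{7} - \frac{8}{9},-16 \right)}} = \sqrt{\frac{1}{58} + 17} = \sqrt{\frac{987}{58}} = \frac{\sqrt{57246}}{58}$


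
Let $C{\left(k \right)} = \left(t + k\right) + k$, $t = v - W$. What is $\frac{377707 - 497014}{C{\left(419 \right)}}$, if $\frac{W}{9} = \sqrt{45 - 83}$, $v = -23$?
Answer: $- \frac{97235205}{667303} - \frac{1073763 i \sqrt{38}}{667303} \approx -145.71 - 9.9192 i$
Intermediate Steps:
$W = 9 i \sqrt{38}$ ($W = 9 \sqrt{45 - 83} = 9 \sqrt{-38} = 9 i \sqrt{38} \approx 55.48 i$)
$t = -23 - 9 i \sqrt{38} \approx -23.0 - 55.48 i$
$C{\left(k \right)} = -23 + 2 k - 9 i \sqrt{38}$ ($C{\left(k \right)} = \left(\left(-23 - 9 i \sqrt{38}\right) + k\right) + k = \left(-23 + k - 9 i \sqrt{38}\right) + k = -23 + 2 k - 9 i \sqrt{38}$)
$\frac{377707 - 497014}{C{\left(419 \right)}} = \frac{377707 - 497014}{-23 + 2 \cdot 419 - 9 i \sqrt{38}} = \frac{377707 - 497014}{-23 + 838 - 9 i \sqrt{38}} = - \frac{119307}{815 - 9 i \sqrt{38}}$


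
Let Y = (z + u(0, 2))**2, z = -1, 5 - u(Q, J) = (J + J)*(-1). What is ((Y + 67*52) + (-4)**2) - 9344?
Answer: -5780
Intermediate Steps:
u(Q, J) = 5 + 2*J (u(Q, J) = 5 - (J + J)*(-1) = 5 - 2*J*(-1) = 5 - (-2)*J = 5 + 2*J)
Y = 64 (Y = (-1 + (5 + 2*2))**2 = (-1 + (5 + 4))**2 = (-1 + 9)**2 = 8**2 = 64)
((Y + 67*52) + (-4)**2) - 9344 = ((64 + 67*52) + (-4)**2) - 9344 = ((64 + 3484) + 16) - 9344 = (3548 + 16) - 9344 = 3564 - 9344 = -5780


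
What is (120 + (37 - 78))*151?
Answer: 11929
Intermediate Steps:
(120 + (37 - 78))*151 = (120 - 41)*151 = 79*151 = 11929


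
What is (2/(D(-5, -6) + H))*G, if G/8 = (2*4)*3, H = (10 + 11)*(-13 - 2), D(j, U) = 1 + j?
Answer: -384/319 ≈ -1.2038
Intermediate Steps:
H = -315 (H = 21*(-15) = -315)
G = 192 (G = 8*((2*4)*3) = 8*(8*3) = 8*24 = 192)
(2/(D(-5, -6) + H))*G = (2/((1 - 5) - 315))*192 = (2/(-4 - 315))*192 = (2/(-319))*192 = -1/319*2*192 = -2/319*192 = -384/319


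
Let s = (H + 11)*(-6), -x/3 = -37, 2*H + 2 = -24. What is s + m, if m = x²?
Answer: 12333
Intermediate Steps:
H = -13 (H = -1 + (½)*(-24) = -1 - 12 = -13)
x = 111 (x = -3*(-37) = 111)
m = 12321 (m = 111² = 12321)
s = 12 (s = (-13 + 11)*(-6) = -2*(-6) = 12)
s + m = 12 + 12321 = 12333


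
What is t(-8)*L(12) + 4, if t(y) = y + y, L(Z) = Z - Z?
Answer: 4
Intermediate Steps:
L(Z) = 0
t(y) = 2*y
t(-8)*L(12) + 4 = (2*(-8))*0 + 4 = -16*0 + 4 = 0 + 4 = 4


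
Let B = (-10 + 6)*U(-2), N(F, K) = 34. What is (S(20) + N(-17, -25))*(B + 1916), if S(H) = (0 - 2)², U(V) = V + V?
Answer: 73416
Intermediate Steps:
U(V) = 2*V
B = 16 (B = (-10 + 6)*(2*(-2)) = -4*(-4) = 16)
S(H) = 4 (S(H) = (-2)² = 4)
(S(20) + N(-17, -25))*(B + 1916) = (4 + 34)*(16 + 1916) = 38*1932 = 73416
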